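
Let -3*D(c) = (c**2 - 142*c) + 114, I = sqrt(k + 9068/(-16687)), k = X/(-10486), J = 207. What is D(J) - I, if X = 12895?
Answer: -4523 - I*sqrt(1107965160109434)/24997126 ≈ -4523.0 - 1.3316*I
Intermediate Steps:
k = -12895/10486 (k = 12895/(-10486) = 12895*(-1/10486) = -12895/10486 ≈ -1.2297)
I = I*sqrt(1107965160109434)/24997126 (I = sqrt(-12895/10486 + 9068/(-16687)) = sqrt(-12895/10486 + 9068*(-1/16687)) = sqrt(-12895/10486 - 9068/16687) = sqrt(-310265913/174979882) = I*sqrt(1107965160109434)/24997126 ≈ 1.3316*I)
D(c) = -38 - c**2/3 + 142*c/3 (D(c) = -((c**2 - 142*c) + 114)/3 = -(114 + c**2 - 142*c)/3 = -38 - c**2/3 + 142*c/3)
D(J) - I = (-38 - 1/3*207**2 + (142/3)*207) - I*sqrt(1107965160109434)/24997126 = (-38 - 1/3*42849 + 9798) - I*sqrt(1107965160109434)/24997126 = (-38 - 14283 + 9798) - I*sqrt(1107965160109434)/24997126 = -4523 - I*sqrt(1107965160109434)/24997126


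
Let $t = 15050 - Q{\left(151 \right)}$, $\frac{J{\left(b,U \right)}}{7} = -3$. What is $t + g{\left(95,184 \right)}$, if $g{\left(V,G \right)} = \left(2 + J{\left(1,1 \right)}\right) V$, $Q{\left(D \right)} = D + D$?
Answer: $12943$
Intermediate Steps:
$J{\left(b,U \right)} = -21$ ($J{\left(b,U \right)} = 7 \left(-3\right) = -21$)
$Q{\left(D \right)} = 2 D$
$t = 14748$ ($t = 15050 - 2 \cdot 151 = 15050 - 302 = 14748$)
$g{\left(V,G \right)} = - 19 V$ ($g{\left(V,G \right)} = \left(2 - 21\right) V = - 19 V$)
$t + g{\left(95,184 \right)} = 14748 - 1805 = 12943$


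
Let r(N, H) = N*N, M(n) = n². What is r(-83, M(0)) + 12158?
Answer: 19047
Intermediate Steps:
r(N, H) = N²
r(-83, M(0)) + 12158 = (-83)² + 12158 = 6889 + 12158 = 19047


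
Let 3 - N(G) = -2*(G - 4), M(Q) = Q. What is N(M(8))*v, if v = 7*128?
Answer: 9856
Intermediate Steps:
v = 896
N(G) = -5 + 2*G (N(G) = 3 - (-2)*(G - 4) = 3 - (-2)*(-4 + G) = 3 - (8 - 2*G) = 3 + (-8 + 2*G) = -5 + 2*G)
N(M(8))*v = (-5 + 2*8)*896 = (-5 + 16)*896 = 11*896 = 9856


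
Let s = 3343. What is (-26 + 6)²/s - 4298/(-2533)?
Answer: 15381414/8467819 ≈ 1.8165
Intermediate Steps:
(-26 + 6)²/s - 4298/(-2533) = (-26 + 6)²/3343 - 4298/(-2533) = (-20)²*(1/3343) - 4298*(-1/2533) = 400*(1/3343) + 4298/2533 = 400/3343 + 4298/2533 = 15381414/8467819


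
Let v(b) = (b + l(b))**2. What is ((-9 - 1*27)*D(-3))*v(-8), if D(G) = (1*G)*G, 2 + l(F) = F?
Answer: -104976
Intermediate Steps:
l(F) = -2 + F
D(G) = G**2 (D(G) = G*G = G**2)
v(b) = (-2 + 2*b)**2 (v(b) = (b + (-2 + b))**2 = (-2 + 2*b)**2)
((-9 - 1*27)*D(-3))*v(-8) = ((-9 - 1*27)*(-3)**2)*(4*(-1 - 8)**2) = ((-9 - 27)*9)*(4*(-9)**2) = (-36*9)*(4*81) = -324*324 = -104976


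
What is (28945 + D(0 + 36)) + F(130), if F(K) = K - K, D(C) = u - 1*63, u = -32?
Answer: 28850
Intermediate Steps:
D(C) = -95 (D(C) = -32 - 1*63 = -32 - 63 = -95)
F(K) = 0
(28945 + D(0 + 36)) + F(130) = (28945 - 95) + 0 = 28850 + 0 = 28850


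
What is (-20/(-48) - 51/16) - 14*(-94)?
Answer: 63035/48 ≈ 1313.2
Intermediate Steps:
(-20/(-48) - 51/16) - 14*(-94) = (-20*(-1/48) - 51*1/16) + 1316 = (5/12 - 51/16) + 1316 = -133/48 + 1316 = 63035/48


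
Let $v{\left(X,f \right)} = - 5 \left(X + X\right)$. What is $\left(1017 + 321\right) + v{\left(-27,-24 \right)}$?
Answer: $1608$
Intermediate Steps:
$v{\left(X,f \right)} = - 10 X$ ($v{\left(X,f \right)} = - 5 \cdot 2 X = - 10 X$)
$\left(1017 + 321\right) + v{\left(-27,-24 \right)} = \left(1017 + 321\right) - -270 = 1338 + 270 = 1608$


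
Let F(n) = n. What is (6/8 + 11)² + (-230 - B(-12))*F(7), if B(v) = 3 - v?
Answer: -25231/16 ≈ -1576.9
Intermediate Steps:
(6/8 + 11)² + (-230 - B(-12))*F(7) = (6/8 + 11)² + (-230 - (3 - 1*(-12)))*7 = (6*(⅛) + 11)² + (-230 - (3 + 12))*7 = (¾ + 11)² + (-230 - 1*15)*7 = (47/4)² + (-230 - 15)*7 = 2209/16 - 245*7 = 2209/16 - 1715 = -25231/16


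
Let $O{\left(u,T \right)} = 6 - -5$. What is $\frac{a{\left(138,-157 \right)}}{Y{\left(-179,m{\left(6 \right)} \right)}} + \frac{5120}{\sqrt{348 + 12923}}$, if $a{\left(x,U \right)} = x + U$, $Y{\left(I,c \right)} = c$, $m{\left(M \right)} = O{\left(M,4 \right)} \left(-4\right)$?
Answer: $\frac{19}{44} + \frac{5120 \sqrt{13271}}{13271} \approx 44.876$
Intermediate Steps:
$O{\left(u,T \right)} = 11$ ($O{\left(u,T \right)} = 6 + 5 = 11$)
$m{\left(M \right)} = -44$ ($m{\left(M \right)} = 11 \left(-4\right) = -44$)
$a{\left(x,U \right)} = U + x$
$\frac{a{\left(138,-157 \right)}}{Y{\left(-179,m{\left(6 \right)} \right)}} + \frac{5120}{\sqrt{348 + 12923}} = \frac{-157 + 138}{-44} + \frac{5120}{\sqrt{348 + 12923}} = \left(-19\right) \left(- \frac{1}{44}\right) + \frac{5120}{\sqrt{13271}} = \frac{19}{44} + 5120 \frac{\sqrt{13271}}{13271} = \frac{19}{44} + \frac{5120 \sqrt{13271}}{13271}$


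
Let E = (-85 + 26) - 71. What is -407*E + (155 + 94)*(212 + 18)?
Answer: 110180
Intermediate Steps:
E = -130 (E = -59 - 71 = -130)
-407*E + (155 + 94)*(212 + 18) = -407*(-130) + (155 + 94)*(212 + 18) = 52910 + 249*230 = 52910 + 57270 = 110180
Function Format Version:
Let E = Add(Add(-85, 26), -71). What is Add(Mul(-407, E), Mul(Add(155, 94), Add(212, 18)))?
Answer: 110180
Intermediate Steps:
E = -130 (E = Add(-59, -71) = -130)
Add(Mul(-407, E), Mul(Add(155, 94), Add(212, 18))) = Add(Mul(-407, -130), Mul(Add(155, 94), Add(212, 18))) = Add(52910, Mul(249, 230)) = Add(52910, 57270) = 110180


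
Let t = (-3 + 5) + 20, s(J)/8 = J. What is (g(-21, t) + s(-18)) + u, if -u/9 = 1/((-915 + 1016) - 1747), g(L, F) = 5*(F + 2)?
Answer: -39495/1646 ≈ -23.995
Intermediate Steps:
s(J) = 8*J
t = 22 (t = 2 + 20 = 22)
g(L, F) = 10 + 5*F (g(L, F) = 5*(2 + F) = 10 + 5*F)
u = 9/1646 (u = -9/((-915 + 1016) - 1747) = -9/(101 - 1747) = -9/(-1646) = -9*(-1/1646) = 9/1646 ≈ 0.0054678)
(g(-21, t) + s(-18)) + u = ((10 + 5*22) + 8*(-18)) + 9/1646 = ((10 + 110) - 144) + 9/1646 = (120 - 144) + 9/1646 = -24 + 9/1646 = -39495/1646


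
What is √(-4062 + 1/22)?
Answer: I*√1965986/22 ≈ 63.733*I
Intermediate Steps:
√(-4062 + 1/22) = √(-89363/22) = I*√1965986/22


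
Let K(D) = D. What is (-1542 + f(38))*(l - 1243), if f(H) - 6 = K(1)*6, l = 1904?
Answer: -1011330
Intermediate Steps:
f(H) = 12 (f(H) = 6 + 1*6 = 6 + 6 = 12)
(-1542 + f(38))*(l - 1243) = (-1542 + 12)*(1904 - 1243) = -1530*661 = -1011330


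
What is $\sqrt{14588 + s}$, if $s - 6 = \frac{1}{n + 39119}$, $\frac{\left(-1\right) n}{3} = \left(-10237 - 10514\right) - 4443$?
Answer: $\frac{\sqrt{192003325452895}}{114701} \approx 120.81$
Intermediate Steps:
$n = 75582$ ($n = - 3 \left(\left(-10237 - 10514\right) - 4443\right) = - 3 \left(-20751 - 4443\right) = \left(-3\right) \left(-25194\right) = 75582$)
$s = \frac{688207}{114701}$ ($s = 6 + \frac{1}{75582 + 39119} = 6 + \frac{1}{114701} = \frac{688207}{114701} \approx 6.0$)
$\sqrt{14588 + s} = \sqrt{14588 + \frac{688207}{114701}} = \sqrt{\frac{1673946395}{114701}} = \frac{\sqrt{192003325452895}}{114701}$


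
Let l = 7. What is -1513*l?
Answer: -10591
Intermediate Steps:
-1513*l = -1513*7 = -10591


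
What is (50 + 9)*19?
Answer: 1121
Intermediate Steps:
(50 + 9)*19 = 59*19 = 1121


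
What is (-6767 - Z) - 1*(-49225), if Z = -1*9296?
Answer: 51754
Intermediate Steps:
Z = -9296
(-6767 - Z) - 1*(-49225) = (-6767 - 1*(-9296)) - 1*(-49225) = (-6767 + 9296) + 49225 = 2529 + 49225 = 51754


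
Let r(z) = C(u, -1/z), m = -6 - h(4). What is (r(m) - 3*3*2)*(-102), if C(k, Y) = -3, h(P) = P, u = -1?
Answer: 2142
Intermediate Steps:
m = -10 (m = -6 - 1*4 = -6 - 4 = -10)
r(z) = -3
(r(m) - 3*3*2)*(-102) = (-3 - 3*3*2)*(-102) = (-3 - 9*2)*(-102) = (-3 - 18)*(-102) = -21*(-102) = 2142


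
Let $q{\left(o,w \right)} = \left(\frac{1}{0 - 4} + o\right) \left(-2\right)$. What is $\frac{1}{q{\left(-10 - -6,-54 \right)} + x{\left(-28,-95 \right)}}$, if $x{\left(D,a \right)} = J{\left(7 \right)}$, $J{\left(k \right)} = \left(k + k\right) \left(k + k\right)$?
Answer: $\frac{2}{409} \approx 0.00489$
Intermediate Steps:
$J{\left(k \right)} = 4 k^{2}$ ($J{\left(k \right)} = 2 k 2 k = 4 k^{2}$)
$x{\left(D,a \right)} = 196$ ($x{\left(D,a \right)} = 4 \cdot 7^{2} = 4 \cdot 49 = 196$)
$q{\left(o,w \right)} = \frac{1}{2} - 2 o$ ($q{\left(o,w \right)} = \left(\frac{1}{-4} + o\right) \left(-2\right) = \left(- \frac{1}{4} + o\right) \left(-2\right) = \frac{1}{2} - 2 o$)
$\frac{1}{q{\left(-10 - -6,-54 \right)} + x{\left(-28,-95 \right)}} = \frac{1}{\left(\frac{1}{2} - 2 \left(-10 - -6\right)\right) + 196} = \frac{1}{\left(\frac{1}{2} - 2 \left(-10 + 6\right)\right) + 196} = \frac{1}{\left(\frac{1}{2} - -8\right) + 196} = \frac{1}{\left(\frac{1}{2} + 8\right) + 196} = \frac{1}{\frac{17}{2} + 196} = \frac{1}{\frac{409}{2}} = \frac{2}{409}$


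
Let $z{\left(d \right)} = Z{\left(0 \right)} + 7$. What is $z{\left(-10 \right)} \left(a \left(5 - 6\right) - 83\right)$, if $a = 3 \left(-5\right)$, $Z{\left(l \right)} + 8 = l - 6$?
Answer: $476$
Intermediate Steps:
$Z{\left(l \right)} = -14 + l$ ($Z{\left(l \right)} = -8 + \left(l - 6\right) = -8 + \left(-6 + l\right) = -14 + l$)
$a = -15$
$z{\left(d \right)} = -7$ ($z{\left(d \right)} = \left(-14 + 0\right) + 7 = -14 + 7 = -7$)
$z{\left(-10 \right)} \left(a \left(5 - 6\right) - 83\right) = - 7 \left(- 15 \left(5 - 6\right) - 83\right) = - 7 \left(\left(-15\right) \left(-1\right) - 83\right) = - 7 \left(15 - 83\right) = \left(-7\right) \left(-68\right) = 476$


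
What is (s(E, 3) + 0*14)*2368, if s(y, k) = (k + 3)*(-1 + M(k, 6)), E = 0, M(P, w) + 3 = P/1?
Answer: -14208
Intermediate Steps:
M(P, w) = -3 + P (M(P, w) = -3 + P/1 = -3 + P*1 = -3 + P)
s(y, k) = (-4 + k)*(3 + k) (s(y, k) = (k + 3)*(-1 + (-3 + k)) = (3 + k)*(-4 + k) = (-4 + k)*(3 + k))
(s(E, 3) + 0*14)*2368 = ((-12 + 3**2 - 1*3) + 0*14)*2368 = ((-12 + 9 - 3) + 0)*2368 = (-6 + 0)*2368 = -6*2368 = -14208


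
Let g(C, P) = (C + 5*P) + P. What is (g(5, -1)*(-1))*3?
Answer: 3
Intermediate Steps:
g(C, P) = C + 6*P
(g(5, -1)*(-1))*3 = ((5 + 6*(-1))*(-1))*3 = ((5 - 6)*(-1))*3 = -1*(-1)*3 = 1*3 = 3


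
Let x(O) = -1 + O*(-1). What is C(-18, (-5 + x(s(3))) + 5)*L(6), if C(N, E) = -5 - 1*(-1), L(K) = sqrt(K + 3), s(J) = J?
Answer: -12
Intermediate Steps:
x(O) = -1 - O
L(K) = sqrt(3 + K)
C(N, E) = -4 (C(N, E) = -5 + 1 = -4)
C(-18, (-5 + x(s(3))) + 5)*L(6) = -4*sqrt(3 + 6) = -4*sqrt(9) = -4*3 = -12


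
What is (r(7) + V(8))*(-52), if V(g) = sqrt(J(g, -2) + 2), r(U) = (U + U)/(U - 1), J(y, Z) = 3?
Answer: -364/3 - 52*sqrt(5) ≈ -237.61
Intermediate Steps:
r(U) = 2*U/(-1 + U) (r(U) = (2*U)/(-1 + U) = 2*U/(-1 + U))
V(g) = sqrt(5) (V(g) = sqrt(3 + 2) = sqrt(5))
(r(7) + V(8))*(-52) = (2*7/(-1 + 7) + sqrt(5))*(-52) = (2*7/6 + sqrt(5))*(-52) = (2*7*(1/6) + sqrt(5))*(-52) = (7/3 + sqrt(5))*(-52) = -364/3 - 52*sqrt(5)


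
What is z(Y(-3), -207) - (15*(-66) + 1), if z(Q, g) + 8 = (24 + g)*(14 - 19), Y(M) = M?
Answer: 1896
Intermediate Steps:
z(Q, g) = -128 - 5*g (z(Q, g) = -8 + (24 + g)*(14 - 19) = -8 + (24 + g)*(-5) = -8 + (-120 - 5*g) = -128 - 5*g)
z(Y(-3), -207) - (15*(-66) + 1) = (-128 - 5*(-207)) - (15*(-66) + 1) = (-128 + 1035) - (-990 + 1) = 907 - 1*(-989) = 907 + 989 = 1896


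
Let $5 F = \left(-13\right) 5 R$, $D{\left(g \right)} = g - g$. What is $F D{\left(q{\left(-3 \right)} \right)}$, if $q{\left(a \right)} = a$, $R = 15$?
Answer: $0$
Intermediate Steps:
$D{\left(g \right)} = 0$
$F = -195$ ($F = \frac{\left(-13\right) 5 \cdot 15}{5} = \frac{\left(-65\right) 15}{5} = \frac{1}{5} \left(-975\right) = -195$)
$F D{\left(q{\left(-3 \right)} \right)} = \left(-195\right) 0 = 0$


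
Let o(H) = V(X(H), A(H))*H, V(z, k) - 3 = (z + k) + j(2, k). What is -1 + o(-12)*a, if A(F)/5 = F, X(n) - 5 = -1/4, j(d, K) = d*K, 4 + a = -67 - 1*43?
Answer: -235639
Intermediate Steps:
a = -114 (a = -4 + (-67 - 1*43) = -4 + (-67 - 43) = -4 - 110 = -114)
j(d, K) = K*d
X(n) = 19/4 (X(n) = 5 - 1/4 = 19/4)
A(F) = 5*F
V(z, k) = 3 + z + 3*k (V(z, k) = 3 + ((z + k) + k*2) = 3 + ((k + z) + 2*k) = 3 + (z + 3*k) = 3 + z + 3*k)
o(H) = H*(31/4 + 15*H) (o(H) = (3 + 19/4 + 3*(5*H))*H = (3 + 19/4 + 15*H)*H = (31/4 + 15*H)*H = H*(31/4 + 15*H))
-1 + o(-12)*a = -1 + ((1/4)*(-12)*(31 + 60*(-12)))*(-114) = -1 + ((1/4)*(-12)*(31 - 720))*(-114) = -1 + ((1/4)*(-12)*(-689))*(-114) = -1 + 2067*(-114) = -1 - 235638 = -235639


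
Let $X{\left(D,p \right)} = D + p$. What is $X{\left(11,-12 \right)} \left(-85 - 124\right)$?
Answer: $209$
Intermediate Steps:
$X{\left(11,-12 \right)} \left(-85 - 124\right) = \left(11 - 12\right) \left(-85 - 124\right) = \left(-1\right) \left(-209\right) = 209$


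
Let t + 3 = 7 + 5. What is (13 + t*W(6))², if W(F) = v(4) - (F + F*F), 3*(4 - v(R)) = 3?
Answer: 114244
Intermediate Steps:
t = 9 (t = -3 + (7 + 5) = -3 + 12 = 9)
v(R) = 3 (v(R) = 4 - ⅓*3 = 4 - 1 = 3)
W(F) = 3 - F - F² (W(F) = 3 - (F + F*F) = 3 - (F + F²) = 3 + (-F - F²) = 3 - F - F²)
(13 + t*W(6))² = (13 + 9*(3 - 1*6 - 1*6²))² = (13 + 9*(3 - 6 - 1*36))² = (13 + 9*(3 - 6 - 36))² = (13 + 9*(-39))² = (13 - 351)² = (-338)² = 114244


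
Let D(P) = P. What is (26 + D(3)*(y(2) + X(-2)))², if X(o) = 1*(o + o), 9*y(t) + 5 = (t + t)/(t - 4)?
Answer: 1225/9 ≈ 136.11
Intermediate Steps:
y(t) = -5/9 + 2*t/(9*(-4 + t)) (y(t) = -5/9 + ((t + t)/(t - 4))/9 = -5/9 + ((2*t)/(-4 + t))/9 = -5/9 + (2*t/(-4 + t))/9 = -5/9 + 2*t/(9*(-4 + t)))
X(o) = 2*o (X(o) = 1*(2*o) = 2*o)
(26 + D(3)*(y(2) + X(-2)))² = (26 + 3*((20 - 3*2)/(9*(-4 + 2)) + 2*(-2)))² = (26 + 3*((⅑)*(20 - 6)/(-2) - 4))² = (26 + 3*((⅑)*(-½)*14 - 4))² = (26 + 3*(-7/9 - 4))² = (26 + 3*(-43/9))² = (26 - 43/3)² = (35/3)² = 1225/9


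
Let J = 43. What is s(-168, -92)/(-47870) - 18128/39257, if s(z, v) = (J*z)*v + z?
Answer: -2695170844/187923259 ≈ -14.342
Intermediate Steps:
s(z, v) = z + 43*v*z (s(z, v) = (43*z)*v + z = 43*v*z + z = z + 43*v*z)
s(-168, -92)/(-47870) - 18128/39257 = -168*(1 + 43*(-92))/(-47870) - 18128/39257 = -168*(1 - 3956)*(-1/47870) - 18128*1/39257 = -168*(-3955)*(-1/47870) - 18128/39257 = 664440*(-1/47870) - 18128/39257 = -66444/4787 - 18128/39257 = -2695170844/187923259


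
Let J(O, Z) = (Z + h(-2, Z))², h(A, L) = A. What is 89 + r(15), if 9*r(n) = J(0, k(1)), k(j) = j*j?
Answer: 802/9 ≈ 89.111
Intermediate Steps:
k(j) = j²
J(O, Z) = (-2 + Z)² (J(O, Z) = (Z - 2)² = (-2 + Z)²)
r(n) = ⅑ (r(n) = (-2 + 1²)²/9 = (-2 + 1)²/9 = (⅑)*(-1)² = (⅑)*1 = ⅑)
89 + r(15) = 89 + ⅑ = 802/9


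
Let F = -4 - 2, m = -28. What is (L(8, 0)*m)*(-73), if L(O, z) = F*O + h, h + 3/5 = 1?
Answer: -486472/5 ≈ -97294.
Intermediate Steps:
F = -6
h = 2/5 (h = -3/5 + 1 = 2/5 ≈ 0.40000)
L(O, z) = 2/5 - 6*O (L(O, z) = -6*O + 2/5 = 2/5 - 6*O)
(L(8, 0)*m)*(-73) = ((2/5 - 6*8)*(-28))*(-73) = ((2/5 - 48)*(-28))*(-73) = -238/5*(-28)*(-73) = (6664/5)*(-73) = -486472/5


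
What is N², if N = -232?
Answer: 53824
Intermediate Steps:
N² = (-232)² = 53824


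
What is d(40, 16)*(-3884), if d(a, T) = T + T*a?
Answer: -2547904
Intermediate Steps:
d(40, 16)*(-3884) = (16*(1 + 40))*(-3884) = (16*41)*(-3884) = 656*(-3884) = -2547904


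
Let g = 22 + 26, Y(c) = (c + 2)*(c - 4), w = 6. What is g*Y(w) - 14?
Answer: 754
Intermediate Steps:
Y(c) = (-4 + c)*(2 + c) (Y(c) = (2 + c)*(-4 + c) = (-4 + c)*(2 + c))
g = 48
g*Y(w) - 14 = 48*(-8 + 6² - 2*6) - 14 = 48*(-8 + 36 - 12) - 14 = 48*16 - 14 = 768 - 14 = 754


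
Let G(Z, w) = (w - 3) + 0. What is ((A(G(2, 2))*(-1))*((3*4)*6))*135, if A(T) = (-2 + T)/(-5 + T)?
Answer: -4860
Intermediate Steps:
G(Z, w) = -3 + w (G(Z, w) = (-3 + w) + 0 = -3 + w)
A(T) = (-2 + T)/(-5 + T)
((A(G(2, 2))*(-1))*((3*4)*6))*135 = ((((-2 + (-3 + 2))/(-5 + (-3 + 2)))*(-1))*((3*4)*6))*135 = ((((-2 - 1)/(-5 - 1))*(-1))*(12*6))*135 = (((-3/(-6))*(-1))*72)*135 = ((-1/6*(-3)*(-1))*72)*135 = (((1/2)*(-1))*72)*135 = -1/2*72*135 = -36*135 = -4860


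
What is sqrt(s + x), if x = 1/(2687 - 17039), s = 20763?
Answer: 5*sqrt(10691901831)/3588 ≈ 144.09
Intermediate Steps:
x = -1/14352 (x = 1/(-14352) = -1/14352 ≈ -6.9677e-5)
sqrt(s + x) = sqrt(20763 - 1/14352) = sqrt(297990575/14352) = 5*sqrt(10691901831)/3588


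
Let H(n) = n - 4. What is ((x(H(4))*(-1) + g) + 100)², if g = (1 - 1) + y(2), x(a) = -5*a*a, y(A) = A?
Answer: 10404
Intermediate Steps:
H(n) = -4 + n
x(a) = -5*a²
g = 2 (g = (1 - 1) + 2 = 0 + 2 = 2)
((x(H(4))*(-1) + g) + 100)² = ((-5*(-4 + 4)²*(-1) + 2) + 100)² = ((-5*0²*(-1) + 2) + 100)² = ((-5*0*(-1) + 2) + 100)² = ((0*(-1) + 2) + 100)² = ((0 + 2) + 100)² = (2 + 100)² = 102² = 10404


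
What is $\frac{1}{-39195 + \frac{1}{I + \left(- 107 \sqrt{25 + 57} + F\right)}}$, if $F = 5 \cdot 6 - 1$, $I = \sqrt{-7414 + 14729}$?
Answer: $\frac{-29 - \sqrt{7315} + 107 \sqrt{82}}{1136654 - 4193865 \sqrt{82} + 39195 \sqrt{7315}} \approx -2.5513 \cdot 10^{-5}$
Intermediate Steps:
$I = \sqrt{7315} \approx 85.528$
$F = 29$ ($F = 30 - 1 = 29$)
$\frac{1}{-39195 + \frac{1}{I + \left(- 107 \sqrt{25 + 57} + F\right)}} = \frac{1}{-39195 + \frac{1}{\sqrt{7315} + \left(- 107 \sqrt{25 + 57} + 29\right)}} = \frac{1}{-39195 + \frac{1}{\sqrt{7315} + \left(- 107 \sqrt{82} + 29\right)}} = \frac{1}{-39195 + \frac{1}{\sqrt{7315} + \left(29 - 107 \sqrt{82}\right)}} = \frac{1}{-39195 + \frac{1}{29 + \sqrt{7315} - 107 \sqrt{82}}}$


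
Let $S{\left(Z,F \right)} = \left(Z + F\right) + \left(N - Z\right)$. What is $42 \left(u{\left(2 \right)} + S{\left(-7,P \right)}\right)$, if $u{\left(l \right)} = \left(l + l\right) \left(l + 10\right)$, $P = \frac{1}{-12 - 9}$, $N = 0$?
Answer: $2014$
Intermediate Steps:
$P = - \frac{1}{21}$ ($P = \frac{1}{-21} = - \frac{1}{21} \approx -0.047619$)
$u{\left(l \right)} = 2 l \left(10 + l\right)$
$S{\left(Z,F \right)} = F$ ($S{\left(Z,F \right)} = \left(Z + F\right) + \left(0 - Z\right) = \left(F + Z\right) - Z = F$)
$42 \left(u{\left(2 \right)} + S{\left(-7,P \right)}\right) = 42 \left(2 \cdot 2 \left(10 + 2\right) - \frac{1}{21}\right) = 42 \left(2 \cdot 2 \cdot 12 - \frac{1}{21}\right) = 42 \left(48 - \frac{1}{21}\right) = 42 \cdot \frac{1007}{21} = 2014$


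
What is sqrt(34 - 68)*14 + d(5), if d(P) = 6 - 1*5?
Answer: 1 + 14*I*sqrt(34) ≈ 1.0 + 81.633*I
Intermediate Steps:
d(P) = 1 (d(P) = 6 - 5 = 1)
sqrt(34 - 68)*14 + d(5) = sqrt(34 - 68)*14 + 1 = sqrt(-34)*14 + 1 = (I*sqrt(34))*14 + 1 = 14*I*sqrt(34) + 1 = 1 + 14*I*sqrt(34)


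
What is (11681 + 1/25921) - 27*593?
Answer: -112237929/25921 ≈ -4330.0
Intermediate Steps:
(11681 + 1/25921) - 27*593 = (11681 + 1/25921) - 16011 = 302783202/25921 - 16011 = -112237929/25921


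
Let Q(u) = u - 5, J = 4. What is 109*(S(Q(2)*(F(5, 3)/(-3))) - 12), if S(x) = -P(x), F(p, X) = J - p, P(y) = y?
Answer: -1199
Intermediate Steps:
F(p, X) = 4 - p
Q(u) = -5 + u
S(x) = -x
109*(S(Q(2)*(F(5, 3)/(-3))) - 12) = 109*(-(-5 + 2)*(4 - 1*5)/(-3) - 12) = 109*(-(-3)*(4 - 5)*(-⅓) - 12) = 109*(-(-3)*(-1*(-⅓)) - 12) = 109*(-(-3)/3 - 12) = 109*(-1*(-1) - 12) = 109*(1 - 12) = 109*(-11) = -1199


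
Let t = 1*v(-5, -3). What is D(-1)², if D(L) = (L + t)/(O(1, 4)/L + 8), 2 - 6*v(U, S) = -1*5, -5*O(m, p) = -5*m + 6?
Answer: 25/60516 ≈ 0.00041311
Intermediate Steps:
O(m, p) = -6/5 + m (O(m, p) = -(-5*m + 6)/5 = -(6 - 5*m)/5 = -6/5 + m)
v(U, S) = 7/6 (v(U, S) = ⅓ - (-1)*5/6 = ⅓ - ⅙*(-5) = ⅓ + ⅚ = 7/6)
t = 7/6 (t = 1*(7/6) = 7/6 ≈ 1.1667)
D(L) = (7/6 + L)/(8 - 1/(5*L)) (D(L) = (L + 7/6)/((-6/5 + 1)/L + 8) = (7/6 + L)/(-1/(5*L) + 8) = (7/6 + L)/(8 - 1/(5*L)))
D(-1)² = ((⅚)*(-1)*(7 + 6*(-1))/(-1 + 40*(-1)))² = ((⅚)*(-1)*(7 - 6)/(-1 - 40))² = ((⅚)*(-1)*1/(-41))² = ((⅚)*(-1)*(-1/41)*1)² = (5/246)² = 25/60516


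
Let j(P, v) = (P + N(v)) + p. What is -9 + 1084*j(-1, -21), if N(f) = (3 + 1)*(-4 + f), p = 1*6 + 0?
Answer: -102989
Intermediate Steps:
p = 6 (p = 6 + 0 = 6)
N(f) = -16 + 4*f (N(f) = 4*(-4 + f) = -16 + 4*f)
j(P, v) = -10 + P + 4*v (j(P, v) = (P + (-16 + 4*v)) + 6 = (-16 + P + 4*v) + 6 = -10 + P + 4*v)
-9 + 1084*j(-1, -21) = -9 + 1084*(-10 - 1 + 4*(-21)) = -9 + 1084*(-10 - 1 - 84) = -9 + 1084*(-95) = -9 - 102980 = -102989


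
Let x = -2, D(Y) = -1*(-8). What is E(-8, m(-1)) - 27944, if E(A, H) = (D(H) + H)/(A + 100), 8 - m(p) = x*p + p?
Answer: -2570833/92 ≈ -27944.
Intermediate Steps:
D(Y) = 8
m(p) = 8 + p (m(p) = 8 - (-2*p + p) = 8 - (-1)*p = 8 + p)
E(A, H) = (8 + H)/(100 + A) (E(A, H) = (8 + H)/(A + 100) = (8 + H)/(100 + A))
E(-8, m(-1)) - 27944 = (8 + (8 - 1))/(100 - 8) - 27944 = (8 + 7)/92 - 27944 = (1/92)*15 - 27944 = 15/92 - 27944 = -2570833/92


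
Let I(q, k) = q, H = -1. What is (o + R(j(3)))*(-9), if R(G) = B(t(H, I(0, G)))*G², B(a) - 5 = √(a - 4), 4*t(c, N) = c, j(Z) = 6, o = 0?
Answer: -1620 - 162*I*√17 ≈ -1620.0 - 667.94*I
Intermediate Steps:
t(c, N) = c/4
B(a) = 5 + √(-4 + a) (B(a) = 5 + √(a - 4) = 5 + √(-4 + a))
R(G) = G²*(5 + I*√17/2) (R(G) = (5 + √(-4 + (¼)*(-1)))*G² = (5 + √(-4 - ¼))*G² = (5 + √(-17/4))*G² = (5 + I*√17/2)*G² = G²*(5 + I*√17/2))
(o + R(j(3)))*(-9) = (0 + (½)*6²*(10 + I*√17))*(-9) = (0 + (½)*36*(10 + I*√17))*(-9) = (0 + (180 + 18*I*√17))*(-9) = (180 + 18*I*√17)*(-9) = -1620 - 162*I*√17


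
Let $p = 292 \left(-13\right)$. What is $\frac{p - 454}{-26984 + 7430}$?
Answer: $\frac{2125}{9777} \approx 0.21735$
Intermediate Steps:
$p = -3796$
$\frac{p - 454}{-26984 + 7430} = \frac{-3796 - 454}{-26984 + 7430} = - \frac{4250}{-19554} = \left(-4250\right) \left(- \frac{1}{19554}\right) = \frac{2125}{9777}$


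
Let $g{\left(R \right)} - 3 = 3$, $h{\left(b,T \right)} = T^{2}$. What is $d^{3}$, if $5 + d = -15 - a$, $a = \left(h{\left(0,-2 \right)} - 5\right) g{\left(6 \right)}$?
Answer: $-2744$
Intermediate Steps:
$g{\left(R \right)} = 6$ ($g{\left(R \right)} = 3 + 3 = 6$)
$a = -6$ ($a = \left(\left(-2\right)^{2} - 5\right) 6 = \left(4 - 5\right) 6 = \left(-1\right) 6 = -6$)
$d = -14$ ($d = -5 - 9 = -14$)
$d^{3} = \left(-14\right)^{3} = -2744$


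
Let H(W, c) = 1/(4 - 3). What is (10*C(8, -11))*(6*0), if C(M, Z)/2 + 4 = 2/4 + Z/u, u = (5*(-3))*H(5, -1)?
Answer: 0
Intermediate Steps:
H(W, c) = 1 (H(W, c) = 1/1 = 1)
u = -15 (u = (5*(-3))*1 = -15*1 = -15)
C(M, Z) = -7 - 2*Z/15 (C(M, Z) = -8 + 2*(2/4 + Z/(-15)) = -8 + 2*(2*(¼) + Z*(-1/15)) = -8 + 2*(½ - Z/15) = -8 + (1 - 2*Z/15) = -7 - 2*Z/15)
(10*C(8, -11))*(6*0) = (10*(-7 - 2/15*(-11)))*(6*0) = (10*(-7 + 22/15))*0 = (10*(-83/15))*0 = -166/3*0 = 0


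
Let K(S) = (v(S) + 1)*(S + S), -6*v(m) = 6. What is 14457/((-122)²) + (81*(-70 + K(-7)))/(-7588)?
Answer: 113637/66124 ≈ 1.7185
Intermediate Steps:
v(m) = -1 (v(m) = -⅙*6 = -1)
K(S) = 0 (K(S) = (-1 + 1)*(S + S) = 0*(2*S) = 0)
14457/((-122)²) + (81*(-70 + K(-7)))/(-7588) = 14457/((-122)²) + (81*(-70 + 0))/(-7588) = 14457/14884 + (81*(-70))*(-1/7588) = 14457*(1/14884) - 5670*(-1/7588) = 237/244 + 405/542 = 113637/66124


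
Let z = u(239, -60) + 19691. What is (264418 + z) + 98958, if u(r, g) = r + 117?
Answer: 383423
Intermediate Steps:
u(r, g) = 117 + r
z = 20047 (z = (117 + 239) + 19691 = 356 + 19691 = 20047)
(264418 + z) + 98958 = (264418 + 20047) + 98958 = 284465 + 98958 = 383423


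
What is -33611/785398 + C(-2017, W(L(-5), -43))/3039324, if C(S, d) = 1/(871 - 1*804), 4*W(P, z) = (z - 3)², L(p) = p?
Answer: -3422182692595/79967146196892 ≈ -0.042795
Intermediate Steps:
W(P, z) = (-3 + z)²/4 (W(P, z) = (z - 3)²/4 = (-3 + z)²/4)
C(S, d) = 1/67 (C(S, d) = 1/(871 - 804) = 1/67)
-33611/785398 + C(-2017, W(L(-5), -43))/3039324 = -33611/785398 + (1/67)/3039324 = -33611*1/785398 + (1/67)*(1/3039324) = -33611/785398 + 1/203634708 = -3422182692595/79967146196892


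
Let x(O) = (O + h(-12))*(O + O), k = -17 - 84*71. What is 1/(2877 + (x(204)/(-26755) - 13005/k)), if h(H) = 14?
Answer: 160021655/460198276146 ≈ 0.00034772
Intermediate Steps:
k = -5981 (k = -17 - 5964 = -5981)
x(O) = 2*O*(14 + O) (x(O) = (O + 14)*(O + O) = (14 + O)*(2*O) = 2*O*(14 + O))
1/(2877 + (x(204)/(-26755) - 13005/k)) = 1/(2877 + ((2*204*(14 + 204))/(-26755) - 13005/(-5981))) = 1/(2877 + ((2*204*218)*(-1/26755) - 13005*(-1/5981))) = 1/(2877 + (88944*(-1/26755) + 13005/5981)) = 1/(2877 + (-88944/26755 + 13005/5981)) = 1/(2877 - 184025289/160021655) = 1/(460198276146/160021655) = 160021655/460198276146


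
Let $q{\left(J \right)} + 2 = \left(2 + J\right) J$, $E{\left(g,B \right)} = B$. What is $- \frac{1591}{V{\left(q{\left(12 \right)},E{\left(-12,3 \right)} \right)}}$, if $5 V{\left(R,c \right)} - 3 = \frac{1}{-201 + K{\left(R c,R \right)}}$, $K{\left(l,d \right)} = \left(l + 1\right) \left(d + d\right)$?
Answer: $- \frac{1316289985}{496402} \approx -2651.7$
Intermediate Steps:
$q{\left(J \right)} = -2 + J \left(2 + J\right)$ ($q{\left(J \right)} = -2 + \left(2 + J\right) J = -2 + J \left(2 + J\right)$)
$K{\left(l,d \right)} = 2 d \left(1 + l\right)$ ($K{\left(l,d \right)} = \left(1 + l\right) 2 d = 2 d \left(1 + l\right)$)
$V{\left(R,c \right)} = \frac{3}{5} + \frac{1}{5 \left(-201 + 2 R \left(1 + R c\right)\right)}$
$- \frac{1591}{V{\left(q{\left(12 \right)},E{\left(-12,3 \right)} \right)}} = - \frac{1591}{\frac{2}{5} \frac{1}{-201 + 2 \left(-2 + 12^{2} + 2 \cdot 12\right) \left(1 + \left(-2 + 12^{2} + 2 \cdot 12\right) 3\right)} \left(-301 + 3 \left(-2 + 12^{2} + 2 \cdot 12\right) \left(1 + \left(-2 + 12^{2} + 2 \cdot 12\right) 3\right)\right)} = - \frac{1591}{\frac{2}{5} \frac{1}{-201 + 2 \left(-2 + 144 + 24\right) \left(1 + \left(-2 + 144 + 24\right) 3\right)} \left(-301 + 3 \left(-2 + 144 + 24\right) \left(1 + \left(-2 + 144 + 24\right) 3\right)\right)} = - \frac{1591}{\frac{2}{5} \frac{1}{-201 + 2 \cdot 166 \left(1 + 166 \cdot 3\right)} \left(-301 + 3 \cdot 166 \left(1 + 166 \cdot 3\right)\right)} = - \frac{1591}{\frac{2}{5} \frac{1}{-201 + 2 \cdot 166 \left(1 + 498\right)} \left(-301 + 3 \cdot 166 \left(1 + 498\right)\right)} = - \frac{1591}{\frac{2}{5} \frac{1}{-201 + 2 \cdot 166 \cdot 499} \left(-301 + 3 \cdot 166 \cdot 499\right)} = - \frac{1591}{\frac{2}{5} \frac{1}{-201 + 165668} \left(-301 + 248502\right)} = - \frac{1591}{\frac{2}{5} \cdot \frac{1}{165467} \cdot 248201} = - \frac{1591}{\frac{496402}{827335}} = \left(-1591\right) \frac{827335}{496402} = - \frac{1316289985}{496402}$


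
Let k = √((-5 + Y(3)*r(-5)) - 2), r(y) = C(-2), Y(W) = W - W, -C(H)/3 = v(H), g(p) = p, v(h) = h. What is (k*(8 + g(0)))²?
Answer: -448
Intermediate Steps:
C(H) = -3*H
Y(W) = 0
r(y) = 6 (r(y) = -3*(-2) = 6)
k = I*√7 (k = √((-5 + 0*6) - 2) = √((-5 + 0) - 2) = √(-5 - 2) = √(-7) = I*√7 ≈ 2.6458*I)
(k*(8 + g(0)))² = ((I*√7)*(8 + 0))² = ((I*√7)*8)² = (8*I*√7)² = -448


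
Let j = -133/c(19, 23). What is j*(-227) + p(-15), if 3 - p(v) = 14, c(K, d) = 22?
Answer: 29949/22 ≈ 1361.3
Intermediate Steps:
p(v) = -11 (p(v) = 3 - 1*14 = 3 - 14 = -11)
j = -133/22 ≈ -6.0455
j*(-227) + p(-15) = -133/22*(-227) - 11 = 30191/22 - 11 = 29949/22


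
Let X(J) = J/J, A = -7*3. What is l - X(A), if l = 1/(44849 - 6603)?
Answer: -38245/38246 ≈ -0.99997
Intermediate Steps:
l = 1/38246 ≈ 2.6147e-5
A = -21
X(J) = 1
l - X(A) = 1/38246 - 1*1 = 1/38246 - 1 = -38245/38246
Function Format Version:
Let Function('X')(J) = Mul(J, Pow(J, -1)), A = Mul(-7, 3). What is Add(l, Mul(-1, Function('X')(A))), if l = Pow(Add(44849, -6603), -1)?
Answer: Rational(-38245, 38246) ≈ -0.99997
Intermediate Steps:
l = Rational(1, 38246) (l = Pow(38246, -1) = Rational(1, 38246) ≈ 2.6147e-5)
A = -21
Function('X')(J) = 1
Add(l, Mul(-1, Function('X')(A))) = Add(Rational(1, 38246), Mul(-1, 1)) = Add(Rational(1, 38246), -1) = Rational(-38245, 38246)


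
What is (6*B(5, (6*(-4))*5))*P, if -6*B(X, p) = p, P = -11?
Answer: -1320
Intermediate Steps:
B(X, p) = -p/6
(6*B(5, (6*(-4))*5))*P = (6*(-6*(-4)*5/6))*(-11) = (6*(-(-4)*5))*(-11) = (6*(-1/6*(-120)))*(-11) = (6*20)*(-11) = 120*(-11) = -1320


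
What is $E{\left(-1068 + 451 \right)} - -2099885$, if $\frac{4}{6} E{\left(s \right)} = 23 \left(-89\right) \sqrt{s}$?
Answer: $2099885 - \frac{6141 i \sqrt{617}}{2} \approx 2.0999 \cdot 10^{6} - 76270.0 i$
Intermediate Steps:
$E{\left(s \right)} = - \frac{6141 \sqrt{s}}{2}$ ($E{\left(s \right)} = \frac{3 \cdot 23 \left(-89\right) \sqrt{s}}{2} = \frac{3 \left(- 2047 \sqrt{s}\right)}{2} = - \frac{6141 \sqrt{s}}{2}$)
$E{\left(-1068 + 451 \right)} - -2099885 = - \frac{6141 \sqrt{-1068 + 451}}{2} - -2099885 = - \frac{6141 \sqrt{-617}}{2} + 2099885 = - \frac{6141 i \sqrt{617}}{2} + 2099885 = 2099885 - \frac{6141 i \sqrt{617}}{2}$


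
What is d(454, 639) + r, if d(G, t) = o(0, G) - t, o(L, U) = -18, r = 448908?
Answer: 448251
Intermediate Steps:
d(G, t) = -18 - t
d(454, 639) + r = (-18 - 1*639) + 448908 = (-18 - 639) + 448908 = -657 + 448908 = 448251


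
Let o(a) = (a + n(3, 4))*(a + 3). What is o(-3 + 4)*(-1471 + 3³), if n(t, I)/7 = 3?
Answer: -127072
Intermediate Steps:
n(t, I) = 21 (n(t, I) = 7*3 = 21)
o(a) = (3 + a)*(21 + a) (o(a) = (a + 21)*(a + 3) = (21 + a)*(3 + a) = (3 + a)*(21 + a))
o(-3 + 4)*(-1471 + 3³) = (63 + (-3 + 4)² + 24*(-3 + 4))*(-1471 + 3³) = (63 + 1² + 24*1)*(-1471 + 27) = (63 + 1 + 24)*(-1444) = 88*(-1444) = -127072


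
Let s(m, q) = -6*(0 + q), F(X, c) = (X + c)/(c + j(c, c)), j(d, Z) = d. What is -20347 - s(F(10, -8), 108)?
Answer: -19699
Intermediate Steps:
F(X, c) = (X + c)/(2*c) (F(X, c) = (X + c)/(c + c) = (X + c)/((2*c)) = (X + c)*(1/(2*c)) = (X + c)/(2*c))
s(m, q) = -6*q
-20347 - s(F(10, -8), 108) = -20347 - (-6)*108 = -20347 - 1*(-648) = -20347 + 648 = -19699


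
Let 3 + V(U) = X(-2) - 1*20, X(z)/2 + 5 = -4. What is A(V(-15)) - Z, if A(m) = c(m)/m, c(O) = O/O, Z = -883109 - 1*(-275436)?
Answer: 24914592/41 ≈ 6.0767e+5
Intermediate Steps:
X(z) = -18 (X(z) = -10 + 2*(-4) = -10 - 8 = -18)
Z = -607673 (Z = -883109 + 275436 = -607673)
V(U) = -41 (V(U) = -3 + (-18 - 1*20) = -3 + (-18 - 20) = -3 - 38 = -41)
c(O) = 1
A(m) = 1/m
A(V(-15)) - Z = 1/(-41) - 1*(-607673) = -1/41 + 607673 = 24914592/41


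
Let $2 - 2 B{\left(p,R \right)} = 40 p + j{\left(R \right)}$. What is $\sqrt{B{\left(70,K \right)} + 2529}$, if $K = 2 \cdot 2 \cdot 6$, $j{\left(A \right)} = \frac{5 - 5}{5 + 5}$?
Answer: $\sqrt{1130} \approx 33.615$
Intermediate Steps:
$j{\left(A \right)} = 0$ ($j{\left(A \right)} = \frac{0}{10} = 0 \cdot \frac{1}{10} = 0$)
$K = 24$ ($K = 4 \cdot 6 = 24$)
$B{\left(p,R \right)} = 1 - 20 p$ ($B{\left(p,R \right)} = 1 - \frac{40 p + 0}{2} = 1 - \frac{40 p}{2} = 1 - 20 p$)
$\sqrt{B{\left(70,K \right)} + 2529} = \sqrt{\left(1 - 1400\right) + 2529} = \sqrt{-1399 + 2529} = \sqrt{1130}$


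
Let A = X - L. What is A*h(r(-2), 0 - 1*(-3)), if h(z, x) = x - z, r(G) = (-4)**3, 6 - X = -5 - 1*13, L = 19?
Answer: 335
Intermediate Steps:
X = 24 (X = 6 - (-5 - 1*13) = 6 - (-5 - 13) = 6 - 1*(-18) = 6 + 18 = 24)
r(G) = -64
A = 5 (A = 24 - 1*19 = 24 - 19 = 5)
A*h(r(-2), 0 - 1*(-3)) = 5*((0 - 1*(-3)) - 1*(-64)) = 5*((0 + 3) + 64) = 5*(3 + 64) = 5*67 = 335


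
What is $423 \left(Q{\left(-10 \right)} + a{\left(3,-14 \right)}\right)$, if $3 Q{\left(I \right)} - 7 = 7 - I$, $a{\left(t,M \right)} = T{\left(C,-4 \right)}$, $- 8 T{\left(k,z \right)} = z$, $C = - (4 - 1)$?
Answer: $\frac{7191}{2} \approx 3595.5$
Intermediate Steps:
$C = -3$ ($C = \left(-1\right) 3 = -3$)
$T{\left(k,z \right)} = - \frac{z}{8}$
$a{\left(t,M \right)} = \frac{1}{2}$ ($a{\left(t,M \right)} = \left(- \frac{1}{8}\right) \left(-4\right) = \frac{1}{2}$)
$Q{\left(I \right)} = \frac{14}{3} - \frac{I}{3}$ ($Q{\left(I \right)} = \frac{7}{3} + \frac{7 - I}{3} = \frac{7}{3} - \left(- \frac{7}{3} + \frac{I}{3}\right) = \frac{14}{3} - \frac{I}{3}$)
$423 \left(Q{\left(-10 \right)} + a{\left(3,-14 \right)}\right) = 423 \left(\left(\frac{14}{3} - - \frac{10}{3}\right) + \frac{1}{2}\right) = 423 \left(\left(\frac{14}{3} + \frac{10}{3}\right) + \frac{1}{2}\right) = 423 \left(8 + \frac{1}{2}\right) = 423 \cdot \frac{17}{2} = \frac{7191}{2}$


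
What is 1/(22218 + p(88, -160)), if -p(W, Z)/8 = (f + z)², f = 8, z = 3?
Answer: 1/21250 ≈ 4.7059e-5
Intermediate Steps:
p(W, Z) = -968 (p(W, Z) = -8*(8 + 3)² = -8*11² = -8*121 = -968)
1/(22218 + p(88, -160)) = 1/(22218 - 968) = 1/21250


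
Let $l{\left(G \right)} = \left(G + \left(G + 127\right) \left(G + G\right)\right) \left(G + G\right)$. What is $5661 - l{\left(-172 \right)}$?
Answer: $5271613$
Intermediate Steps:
$l{\left(G \right)} = 2 G \left(G + 2 G \left(127 + G\right)\right)$ ($l{\left(G \right)} = \left(G + \left(127 + G\right) 2 G\right) 2 G = \left(G + 2 G \left(127 + G\right)\right) 2 G = 2 G \left(G + 2 G \left(127 + G\right)\right)$)
$5661 - l{\left(-172 \right)} = 5661 - \left(-172\right)^{2} \left(510 + 4 \left(-172\right)\right) = 5661 - 29584 \left(510 - 688\right) = 5661 - 29584 \left(-178\right) = 5661 - -5265952 = 5661 + 5265952 = 5271613$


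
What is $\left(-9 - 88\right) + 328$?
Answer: $231$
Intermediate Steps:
$\left(-9 - 88\right) + 328 = -97 + 328 = 231$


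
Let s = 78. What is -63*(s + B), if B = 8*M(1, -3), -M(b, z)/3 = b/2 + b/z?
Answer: -4662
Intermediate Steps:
M(b, z) = -3*b/2 - 3*b/z (M(b, z) = -3*(b/2 + b/z) = -3*b/2 - 3*b/z)
B = -4 (B = 8*(-3/2*1*(2 - 3)/(-3)) = 8*(-3/2*1*(-⅓)*(-1)) = 8*(-½) = -4)
-63*(s + B) = -63*(78 - 4) = -63*74 = -4662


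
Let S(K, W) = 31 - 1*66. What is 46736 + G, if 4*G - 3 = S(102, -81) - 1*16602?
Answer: 85155/2 ≈ 42578.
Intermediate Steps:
S(K, W) = -35 (S(K, W) = 31 - 66 = -35)
G = -8317/2 (G = ¾ + (-35 - 1*16602)/4 = ¾ + (-35 - 16602)/4 = ¾ + (¼)*(-16637) = ¾ - 16637/4 = -8317/2 ≈ -4158.5)
46736 + G = 46736 - 8317/2 = 85155/2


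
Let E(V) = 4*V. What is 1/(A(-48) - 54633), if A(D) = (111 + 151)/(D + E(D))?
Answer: -120/6556091 ≈ -1.8304e-5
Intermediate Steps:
A(D) = 262/(5*D) (A(D) = (111 + 151)/(D + 4*D) = 262/((5*D)) = 262*(1/(5*D)) = 262/(5*D))
1/(A(-48) - 54633) = 1/((262/5)/(-48) - 54633) = 1/((262/5)*(-1/48) - 54633) = 1/(-131/120 - 54633) = 1/(-6556091/120) = -120/6556091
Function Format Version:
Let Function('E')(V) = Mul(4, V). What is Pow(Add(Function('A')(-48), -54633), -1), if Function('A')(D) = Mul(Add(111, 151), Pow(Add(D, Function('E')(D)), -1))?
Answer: Rational(-120, 6556091) ≈ -1.8304e-5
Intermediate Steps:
Function('A')(D) = Mul(Rational(262, 5), Pow(D, -1)) (Function('A')(D) = Mul(Add(111, 151), Pow(Add(D, Mul(4, D)), -1)) = Mul(262, Pow(Mul(5, D), -1)) = Mul(262, Mul(Rational(1, 5), Pow(D, -1))) = Mul(Rational(262, 5), Pow(D, -1)))
Pow(Add(Function('A')(-48), -54633), -1) = Pow(Add(Mul(Rational(262, 5), Pow(-48, -1)), -54633), -1) = Pow(Add(Mul(Rational(262, 5), Rational(-1, 48)), -54633), -1) = Pow(Add(Rational(-131, 120), -54633), -1) = Pow(Rational(-6556091, 120), -1) = Rational(-120, 6556091)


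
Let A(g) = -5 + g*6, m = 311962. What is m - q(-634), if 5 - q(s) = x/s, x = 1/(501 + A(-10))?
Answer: 86232401767/276424 ≈ 3.1196e+5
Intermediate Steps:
A(g) = -5 + 6*g
x = 1/436 (x = 1/(501 + (-5 + 6*(-10))) = 1/(501 + (-5 - 60)) = 1/(501 - 65) = 1/436 ≈ 0.0022936)
q(s) = 5 - 1/(436*s)
m - q(-634) = 311962 - (5 - 1/436/(-634)) = 311962 - (5 - 1/436*(-1/634)) = 311962 - (5 + 1/276424) = 311962 - 1*1382121/276424 = 311962 - 1382121/276424 = 86232401767/276424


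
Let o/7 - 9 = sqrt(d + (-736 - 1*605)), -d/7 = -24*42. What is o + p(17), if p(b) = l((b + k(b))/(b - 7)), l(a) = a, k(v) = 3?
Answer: 65 + 21*sqrt(635) ≈ 594.18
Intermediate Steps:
d = 7056 (d = -(-168)*42 = -7*(-1008) = 7056)
p(b) = (3 + b)/(-7 + b) (p(b) = (b + 3)/(b - 7) = (3 + b)/(-7 + b))
o = 63 + 21*sqrt(635) (o = 63 + 7*sqrt(7056 + (-736 - 1*605)) = 63 + 7*sqrt(7056 + (-736 - 605)) = 63 + 7*sqrt(7056 - 1341) = 63 + 7*sqrt(5715) = 63 + 7*(3*sqrt(635)) = 63 + 21*sqrt(635) ≈ 592.18)
o + p(17) = (63 + 21*sqrt(635)) + (3 + 17)/(-7 + 17) = (63 + 21*sqrt(635)) + 20/10 = (63 + 21*sqrt(635)) + (1/10)*20 = (63 + 21*sqrt(635)) + 2 = 65 + 21*sqrt(635)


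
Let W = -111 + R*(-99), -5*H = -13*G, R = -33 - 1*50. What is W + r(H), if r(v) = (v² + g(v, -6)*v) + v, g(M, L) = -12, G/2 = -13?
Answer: 335484/25 ≈ 13419.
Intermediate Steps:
G = -26 (G = 2*(-13) = -26)
R = -83 (R = -33 - 50 = -83)
H = -338/5 (H = -(-13)*(-26)/5 = -⅕*338 = -338/5 ≈ -67.600)
r(v) = v² - 11*v (r(v) = (v² - 12*v) + v = v² - 11*v)
W = 8106 (W = -111 - 83*(-99) = -111 + 8217 = 8106)
W + r(H) = 8106 - 338*(-11 - 338/5)/5 = 8106 - 338/5*(-393/5) = 8106 + 132834/25 = 335484/25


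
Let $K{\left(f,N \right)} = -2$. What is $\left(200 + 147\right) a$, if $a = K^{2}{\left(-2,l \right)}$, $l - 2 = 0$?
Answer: $1388$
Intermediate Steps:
$l = 2$ ($l = 2 + 0 = 2$)
$a = 4$ ($a = \left(-2\right)^{2} = 4$)
$\left(200 + 147\right) a = \left(200 + 147\right) 4 = 347 \cdot 4 = 1388$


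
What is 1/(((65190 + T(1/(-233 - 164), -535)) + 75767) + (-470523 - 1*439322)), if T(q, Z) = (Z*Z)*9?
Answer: 1/1807137 ≈ 5.5336e-7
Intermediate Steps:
T(q, Z) = 9*Z**2 (T(q, Z) = Z**2*9 = 9*Z**2)
1/(((65190 + T(1/(-233 - 164), -535)) + 75767) + (-470523 - 1*439322)) = 1/(((65190 + 9*(-535)**2) + 75767) + (-470523 - 1*439322)) = 1/(((65190 + 9*286225) + 75767) + (-470523 - 439322)) = 1/(((65190 + 2576025) + 75767) - 909845) = 1/((2641215 + 75767) - 909845) = 1/(2716982 - 909845) = 1/1807137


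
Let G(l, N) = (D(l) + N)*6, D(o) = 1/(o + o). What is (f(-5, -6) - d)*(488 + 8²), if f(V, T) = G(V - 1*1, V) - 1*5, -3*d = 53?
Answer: -9844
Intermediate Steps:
d = -53/3 (d = -⅓*53 = -53/3 ≈ -17.667)
D(o) = 1/(2*o)
G(l, N) = 3/l + 6*N (G(l, N) = (1/(2*l) + N)*6 = (N + 1/(2*l))*6 = 3/l + 6*N)
f(V, T) = -5 + 3/(-1 + V) + 6*V (f(V, T) = (3/(V - 1*1) + 6*V) - 1*5 = (3/(V - 1) + 6*V) - 5 = (3/(-1 + V) + 6*V) - 5 = -5 + 3/(-1 + V) + 6*V)
(f(-5, -6) - d)*(488 + 8²) = ((3 + (-1 - 5)*(-5 + 6*(-5)))/(-1 - 5) - 1*(-53/3))*(488 + 8²) = ((3 - 6*(-5 - 30))/(-6) + 53/3)*(488 + 64) = (-(3 - 6*(-35))/6 + 53/3)*552 = (-(3 + 210)/6 + 53/3)*552 = (-⅙*213 + 53/3)*552 = (-71/2 + 53/3)*552 = -107/6*552 = -9844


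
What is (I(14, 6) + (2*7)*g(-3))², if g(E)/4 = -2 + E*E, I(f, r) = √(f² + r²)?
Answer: 153896 + 1568*√58 ≈ 1.6584e+5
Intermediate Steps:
g(E) = -8 + 4*E² (g(E) = 4*(-2 + E*E) = 4*(-2 + E²) = -8 + 4*E²)
(I(14, 6) + (2*7)*g(-3))² = (√(14² + 6²) + (2*7)*(-8 + 4*(-3)²))² = (√(196 + 36) + 14*(-8 + 4*9))² = (√232 + 14*(-8 + 36))² = (2*√58 + 14*28)² = (2*√58 + 392)² = (392 + 2*√58)²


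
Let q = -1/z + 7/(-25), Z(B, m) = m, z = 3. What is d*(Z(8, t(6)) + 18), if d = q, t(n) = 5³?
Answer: -6578/75 ≈ -87.707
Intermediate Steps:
t(n) = 125
q = -46/75 (q = -1/3 + 7/(-25) = -1*⅓ + 7*(-1/25) = -⅓ - 7/25 = -46/75 ≈ -0.61333)
d = -46/75 ≈ -0.61333
d*(Z(8, t(6)) + 18) = -46*(125 + 18)/75 = -46/75*143 = -6578/75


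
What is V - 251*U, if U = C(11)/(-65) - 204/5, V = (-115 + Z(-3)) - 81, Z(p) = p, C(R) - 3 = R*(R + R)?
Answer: 714212/65 ≈ 10988.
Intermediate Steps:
C(R) = 3 + 2*R² (C(R) = 3 + R*(R + R) = 3 + R*(2*R) = 3 + 2*R²)
V = -199 (V = (-115 - 3) - 81 = -118 - 81 = -199)
U = -2897/65 (U = (3 + 2*11²)/(-65) - 204/5 = (3 + 2*121)*(-1/65) - 204*⅕ = (3 + 242)*(-1/65) - 204/5 = 245*(-1/65) - 204/5 = -49/13 - 204/5 = -2897/65 ≈ -44.569)
V - 251*U = -199 - 251*(-2897/65) = -199 + 727147/65 = 714212/65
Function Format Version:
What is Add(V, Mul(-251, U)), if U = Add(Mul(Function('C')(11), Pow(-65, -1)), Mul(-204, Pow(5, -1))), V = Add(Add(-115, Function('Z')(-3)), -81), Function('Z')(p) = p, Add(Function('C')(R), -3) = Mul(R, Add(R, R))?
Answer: Rational(714212, 65) ≈ 10988.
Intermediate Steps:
Function('C')(R) = Add(3, Mul(2, Pow(R, 2))) (Function('C')(R) = Add(3, Mul(R, Add(R, R))) = Add(3, Mul(R, Mul(2, R))) = Add(3, Mul(2, Pow(R, 2))))
V = -199 (V = Add(Add(-115, -3), -81) = Add(-118, -81) = -199)
U = Rational(-2897, 65) (U = Add(Mul(Add(3, Mul(2, Pow(11, 2))), Pow(-65, -1)), Mul(-204, Pow(5, -1))) = Add(Mul(Add(3, Mul(2, 121)), Rational(-1, 65)), Mul(-204, Rational(1, 5))) = Add(Mul(Add(3, 242), Rational(-1, 65)), Rational(-204, 5)) = Add(Mul(245, Rational(-1, 65)), Rational(-204, 5)) = Add(Rational(-49, 13), Rational(-204, 5)) = Rational(-2897, 65) ≈ -44.569)
Add(V, Mul(-251, U)) = Add(-199, Mul(-251, Rational(-2897, 65))) = Add(-199, Rational(727147, 65)) = Rational(714212, 65)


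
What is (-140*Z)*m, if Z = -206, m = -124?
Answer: -3576160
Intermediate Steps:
(-140*Z)*m = -140*(-206)*(-124) = 28840*(-124) = -3576160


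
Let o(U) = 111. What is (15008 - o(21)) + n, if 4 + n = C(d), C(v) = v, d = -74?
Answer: 14819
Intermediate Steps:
n = -78 (n = -4 - 74 = -78)
(15008 - o(21)) + n = (15008 - 1*111) - 78 = (15008 - 111) - 78 = 14897 - 78 = 14819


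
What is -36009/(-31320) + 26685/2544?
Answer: 4293431/368880 ≈ 11.639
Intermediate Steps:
-36009/(-31320) + 26685/2544 = -36009*(-1/31320) + 26685*(1/2544) = 4001/3480 + 8895/848 = 4293431/368880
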